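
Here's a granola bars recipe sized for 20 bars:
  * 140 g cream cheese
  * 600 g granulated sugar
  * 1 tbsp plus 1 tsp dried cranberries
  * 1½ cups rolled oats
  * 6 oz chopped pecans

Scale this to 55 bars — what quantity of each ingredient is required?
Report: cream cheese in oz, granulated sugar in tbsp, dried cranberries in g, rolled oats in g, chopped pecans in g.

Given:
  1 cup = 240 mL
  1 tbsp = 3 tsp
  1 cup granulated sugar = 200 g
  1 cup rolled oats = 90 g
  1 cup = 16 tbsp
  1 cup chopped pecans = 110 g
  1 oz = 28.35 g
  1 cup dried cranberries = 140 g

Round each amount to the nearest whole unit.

cream cheese: 14 oz; granulated sugar: 132 tbsp; dried cranberries: 32 g; rolled oats: 371 g; chopped pecans: 468 g

Scaling factor: 55/20 = 11/4 = 2.75.
cream cheese: 140 g × 11/4 ÷ 28.35 g/oz ≈ 14 oz
granulated sugar: 600 g × 11/4 ÷ 200 g/cup × 16 tbsp/cup = 132 tbsp
dried cranberries: (1 tbsp + 1 tsp = 4/3 tbsp) × 11/4 ÷ 16 tbsp/cup × 140 g/cup ≈ 32 g
rolled oats: 1.5 cup × 11/4 × 90 g/cup ≈ 371 g
chopped pecans: 6 oz × 11/4 × 28.35 g/oz ≈ 468 g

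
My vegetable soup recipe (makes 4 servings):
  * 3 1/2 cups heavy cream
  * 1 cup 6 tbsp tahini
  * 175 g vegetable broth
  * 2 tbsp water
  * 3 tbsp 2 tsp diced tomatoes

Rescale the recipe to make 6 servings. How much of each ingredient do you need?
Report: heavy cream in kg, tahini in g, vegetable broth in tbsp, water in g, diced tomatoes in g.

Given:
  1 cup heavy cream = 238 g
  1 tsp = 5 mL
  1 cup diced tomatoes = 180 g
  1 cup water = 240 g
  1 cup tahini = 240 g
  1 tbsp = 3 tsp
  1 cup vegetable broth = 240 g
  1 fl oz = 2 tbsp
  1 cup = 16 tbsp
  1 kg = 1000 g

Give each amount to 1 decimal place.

heavy cream: 1.2 kg; tahini: 495.0 g; vegetable broth: 17.5 tbsp; water: 45.0 g; diced tomatoes: 61.9 g

Scaling factor: 6/4 = 3/2 = 1.5.
heavy cream: 3.5 cup × 3/2 × 238 g/cup ÷ 1000 g/kg ≈ 1.2 kg
tahini: (1 cup + 6 tbsp = 1.375 cup) × 3/2 × 240 g/cup = 495.0 g
vegetable broth: 175 g × 3/2 ÷ 240 g/cup × 16 tbsp/cup = 17.5 tbsp
water: 2 tbsp × 3/2 ÷ 16 tbsp/cup × 240 g/cup = 45.0 g
diced tomatoes: (3 tbsp + 2 tsp = 11/3 tbsp) × 3/2 ÷ 16 tbsp/cup × 180 g/cup ≈ 61.9 g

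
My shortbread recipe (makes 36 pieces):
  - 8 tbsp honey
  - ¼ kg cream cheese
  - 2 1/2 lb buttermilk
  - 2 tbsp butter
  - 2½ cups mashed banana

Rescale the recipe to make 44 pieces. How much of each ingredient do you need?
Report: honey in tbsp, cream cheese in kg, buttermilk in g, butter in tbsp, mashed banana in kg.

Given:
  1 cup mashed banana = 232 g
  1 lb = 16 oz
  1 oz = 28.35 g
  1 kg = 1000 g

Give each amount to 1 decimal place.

honey: 9.8 tbsp; cream cheese: 0.3 kg; buttermilk: 1386.0 g; butter: 2.4 tbsp; mashed banana: 0.7 kg

Scaling factor: 44/36 = 11/9.
honey: 8 tbsp × 11/9 ≈ 9.8 tbsp
cream cheese: 0.25 kg × 11/9 ≈ 0.3 kg
buttermilk: 2.5 lb × 11/9 × 16 oz/lb × 28.35 g/oz = 1386.0 g
butter: 2 tbsp × 11/9 ≈ 2.4 tbsp
mashed banana: 2.5 cup × 11/9 × 232 g/cup ÷ 1000 g/kg ≈ 0.7 kg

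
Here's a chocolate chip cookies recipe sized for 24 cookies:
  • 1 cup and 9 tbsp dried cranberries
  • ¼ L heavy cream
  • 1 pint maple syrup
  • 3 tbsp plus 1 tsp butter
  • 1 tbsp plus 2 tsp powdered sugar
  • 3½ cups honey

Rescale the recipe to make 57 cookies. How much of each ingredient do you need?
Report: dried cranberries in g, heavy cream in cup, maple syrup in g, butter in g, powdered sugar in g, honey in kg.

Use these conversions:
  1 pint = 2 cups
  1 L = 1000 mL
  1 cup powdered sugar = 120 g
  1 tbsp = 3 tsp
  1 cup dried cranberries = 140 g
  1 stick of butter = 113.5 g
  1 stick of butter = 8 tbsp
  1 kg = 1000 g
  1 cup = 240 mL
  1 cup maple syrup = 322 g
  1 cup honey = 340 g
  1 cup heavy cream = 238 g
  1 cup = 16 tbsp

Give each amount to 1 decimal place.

Scaling factor: 57/24 = 19/8 = 2.375.
dried cranberries: (1 cup + 9 tbsp = 1.5625 cup) × 19/8 × 140 g/cup ≈ 519.5 g
heavy cream: 0.25 L × 19/8 × 1000 mL/L ÷ 240 mL/cup ≈ 2.5 cup
maple syrup: 1 pint × 19/8 × 2 cup/pint × 322 g/cup = 1529.5 g
butter: (3 tbsp + 1 tsp = 10/3 tbsp) × 19/8 ÷ 8 tbsp/stick × 113.5 g/stick ≈ 112.3 g
powdered sugar: (1 tbsp + 2 tsp = 5/3 tbsp) × 19/8 ÷ 16 tbsp/cup × 120 g/cup ≈ 29.7 g
honey: 3.5 cup × 19/8 × 340 g/cup ÷ 1000 g/kg ≈ 2.8 kg

dried cranberries: 519.5 g; heavy cream: 2.5 cup; maple syrup: 1529.5 g; butter: 112.3 g; powdered sugar: 29.7 g; honey: 2.8 kg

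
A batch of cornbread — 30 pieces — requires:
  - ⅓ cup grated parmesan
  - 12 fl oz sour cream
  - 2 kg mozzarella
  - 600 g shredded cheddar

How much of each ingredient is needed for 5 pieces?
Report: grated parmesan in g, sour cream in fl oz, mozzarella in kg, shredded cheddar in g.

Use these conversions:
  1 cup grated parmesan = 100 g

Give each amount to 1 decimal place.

grated parmesan: 5.6 g; sour cream: 2.0 fl oz; mozzarella: 0.3 kg; shredded cheddar: 100.0 g

Scaling factor: 5/30 = 1/6.
grated parmesan: 1/3 cup × 1/6 × 100 g/cup ≈ 5.6 g
sour cream: 12 fl oz × 1/6 = 2.0 fl oz
mozzarella: 2 kg × 1/6 ≈ 0.3 kg
shredded cheddar: 600 g × 1/6 = 100.0 g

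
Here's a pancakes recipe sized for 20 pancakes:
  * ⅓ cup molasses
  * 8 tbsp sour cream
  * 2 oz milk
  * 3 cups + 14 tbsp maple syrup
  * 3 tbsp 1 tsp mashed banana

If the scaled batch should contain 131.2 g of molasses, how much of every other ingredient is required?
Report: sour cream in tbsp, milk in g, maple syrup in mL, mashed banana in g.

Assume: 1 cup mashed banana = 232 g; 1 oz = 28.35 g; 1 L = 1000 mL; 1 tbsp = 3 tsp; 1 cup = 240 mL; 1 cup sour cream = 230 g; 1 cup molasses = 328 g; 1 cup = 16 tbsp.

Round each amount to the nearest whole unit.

The original recipe has 328/3 g of molasses, so the scaling factor is 131.2 ÷ 328/3 = 6/5 = 1.2.
sour cream: 8 tbsp × 6/5 ≈ 10 tbsp
milk: 2 oz × 6/5 × 28.35 g/oz ≈ 68 g
maple syrup: (3 cup + 14 tbsp = 3.875 cup) × 6/5 × 240 mL/cup = 1116 mL
mashed banana: (3 tbsp + 1 tsp = 10/3 tbsp) × 6/5 ÷ 16 tbsp/cup × 232 g/cup = 58 g

sour cream: 10 tbsp; milk: 68 g; maple syrup: 1116 mL; mashed banana: 58 g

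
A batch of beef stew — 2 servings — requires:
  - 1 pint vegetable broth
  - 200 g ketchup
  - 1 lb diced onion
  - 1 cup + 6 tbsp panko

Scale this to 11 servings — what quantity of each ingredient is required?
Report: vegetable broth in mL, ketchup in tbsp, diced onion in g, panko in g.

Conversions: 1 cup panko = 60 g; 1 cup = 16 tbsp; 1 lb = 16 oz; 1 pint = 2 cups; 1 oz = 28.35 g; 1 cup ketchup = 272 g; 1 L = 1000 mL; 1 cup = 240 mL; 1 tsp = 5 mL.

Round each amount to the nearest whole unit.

Scaling factor: 11/2 = 5.5.
vegetable broth: 1 pint × 11/2 × 2 cup/pint × 240 mL/cup = 2640 mL
ketchup: 200 g × 11/2 ÷ 272 g/cup × 16 tbsp/cup ≈ 65 tbsp
diced onion: 1 lb × 11/2 × 16 oz/lb × 28.35 g/oz ≈ 2495 g
panko: (1 cup + 6 tbsp = 1.375 cup) × 11/2 × 60 g/cup ≈ 454 g

vegetable broth: 2640 mL; ketchup: 65 tbsp; diced onion: 2495 g; panko: 454 g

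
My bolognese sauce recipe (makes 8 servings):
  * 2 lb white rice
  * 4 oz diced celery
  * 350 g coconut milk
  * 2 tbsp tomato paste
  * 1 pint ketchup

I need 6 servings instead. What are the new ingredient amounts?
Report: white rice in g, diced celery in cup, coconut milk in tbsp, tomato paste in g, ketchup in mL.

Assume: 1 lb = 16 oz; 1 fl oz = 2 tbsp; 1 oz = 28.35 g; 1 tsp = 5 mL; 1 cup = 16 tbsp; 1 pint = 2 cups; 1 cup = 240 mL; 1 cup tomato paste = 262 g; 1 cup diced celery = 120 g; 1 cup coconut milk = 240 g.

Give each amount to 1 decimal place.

white rice: 680.4 g; diced celery: 0.7 cup; coconut milk: 17.5 tbsp; tomato paste: 24.6 g; ketchup: 360.0 mL

Scaling factor: 6/8 = 3/4 = 0.75.
white rice: 2 lb × 3/4 × 16 oz/lb × 28.35 g/oz = 680.4 g
diced celery: 4 oz × 3/4 × 28.35 g/oz ÷ 120 g/cup ≈ 0.7 cup
coconut milk: 350 g × 3/4 ÷ 240 g/cup × 16 tbsp/cup = 17.5 tbsp
tomato paste: 2 tbsp × 3/4 ÷ 16 tbsp/cup × 262 g/cup ≈ 24.6 g
ketchup: 1 pint × 3/4 × 2 cup/pint × 240 mL/cup = 360.0 mL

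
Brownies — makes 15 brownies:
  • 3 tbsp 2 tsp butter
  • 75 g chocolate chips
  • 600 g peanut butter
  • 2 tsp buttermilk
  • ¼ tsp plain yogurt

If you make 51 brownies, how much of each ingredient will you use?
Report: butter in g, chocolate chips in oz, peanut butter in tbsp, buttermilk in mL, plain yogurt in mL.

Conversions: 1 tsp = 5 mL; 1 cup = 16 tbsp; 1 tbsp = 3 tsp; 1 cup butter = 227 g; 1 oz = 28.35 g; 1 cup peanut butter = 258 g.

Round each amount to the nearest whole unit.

Scaling factor: 51/15 = 17/5 = 3.4.
butter: (3 tbsp + 2 tsp = 11/3 tbsp) × 17/5 ÷ 16 tbsp/cup × 227 g/cup ≈ 177 g
chocolate chips: 75 g × 17/5 ÷ 28.35 g/oz ≈ 9 oz
peanut butter: 600 g × 17/5 ÷ 258 g/cup × 16 tbsp/cup ≈ 127 tbsp
buttermilk: 2 tsp × 17/5 × 5 mL/tsp = 34 mL
plain yogurt: 0.25 tsp × 17/5 × 5 mL/tsp ≈ 4 mL

butter: 177 g; chocolate chips: 9 oz; peanut butter: 127 tbsp; buttermilk: 34 mL; plain yogurt: 4 mL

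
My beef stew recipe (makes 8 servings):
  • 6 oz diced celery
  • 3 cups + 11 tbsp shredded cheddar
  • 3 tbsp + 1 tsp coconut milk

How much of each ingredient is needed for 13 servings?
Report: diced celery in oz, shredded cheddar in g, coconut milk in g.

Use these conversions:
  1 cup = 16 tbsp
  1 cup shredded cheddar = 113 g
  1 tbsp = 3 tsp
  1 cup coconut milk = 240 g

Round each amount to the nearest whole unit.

Scaling factor: 13/8 = 1.625.
diced celery: 6 oz × 13/8 ≈ 10 oz
shredded cheddar: (3 cup + 11 tbsp = 3.6875 cup) × 13/8 × 113 g/cup ≈ 677 g
coconut milk: (3 tbsp + 1 tsp = 10/3 tbsp) × 13/8 ÷ 16 tbsp/cup × 240 g/cup ≈ 81 g

diced celery: 10 oz; shredded cheddar: 677 g; coconut milk: 81 g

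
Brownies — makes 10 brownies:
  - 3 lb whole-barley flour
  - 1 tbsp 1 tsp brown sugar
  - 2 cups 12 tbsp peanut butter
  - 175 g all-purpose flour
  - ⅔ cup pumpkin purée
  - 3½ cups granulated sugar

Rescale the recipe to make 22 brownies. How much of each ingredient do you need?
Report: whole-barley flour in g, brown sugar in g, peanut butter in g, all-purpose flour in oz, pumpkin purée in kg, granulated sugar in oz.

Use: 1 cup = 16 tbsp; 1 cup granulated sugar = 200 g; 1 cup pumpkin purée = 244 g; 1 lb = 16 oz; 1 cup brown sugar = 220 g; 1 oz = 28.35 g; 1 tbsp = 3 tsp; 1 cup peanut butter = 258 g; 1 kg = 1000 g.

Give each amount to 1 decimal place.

whole-barley flour: 2993.8 g; brown sugar: 40.3 g; peanut butter: 1560.9 g; all-purpose flour: 13.6 oz; pumpkin purée: 0.4 kg; granulated sugar: 54.3 oz

Scaling factor: 22/10 = 11/5 = 2.2.
whole-barley flour: 3 lb × 11/5 × 16 oz/lb × 28.35 g/oz ≈ 2993.8 g
brown sugar: (1 tbsp + 1 tsp = 4/3 tbsp) × 11/5 ÷ 16 tbsp/cup × 220 g/cup ≈ 40.3 g
peanut butter: (2 cup + 12 tbsp = 2.75 cup) × 11/5 × 258 g/cup = 1560.9 g
all-purpose flour: 175 g × 11/5 ÷ 28.35 g/oz ≈ 13.6 oz
pumpkin purée: 2/3 cup × 11/5 × 244 g/cup ÷ 1000 g/kg ≈ 0.4 kg
granulated sugar: 3.5 cup × 11/5 × 200 g/cup ÷ 28.35 g/oz ≈ 54.3 oz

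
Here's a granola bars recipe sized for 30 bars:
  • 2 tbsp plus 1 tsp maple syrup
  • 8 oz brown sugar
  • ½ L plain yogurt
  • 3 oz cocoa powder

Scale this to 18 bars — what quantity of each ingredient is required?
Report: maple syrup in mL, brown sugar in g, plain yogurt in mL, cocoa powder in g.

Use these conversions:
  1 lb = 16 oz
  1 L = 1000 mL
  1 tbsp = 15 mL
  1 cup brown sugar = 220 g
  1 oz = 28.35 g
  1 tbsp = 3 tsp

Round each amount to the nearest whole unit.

maple syrup: 21 mL; brown sugar: 136 g; plain yogurt: 300 mL; cocoa powder: 51 g

Scaling factor: 18/30 = 3/5 = 0.6.
maple syrup: (2 tbsp + 1 tsp = 7/3 tbsp) × 3/5 × 15 mL/tbsp = 21 mL
brown sugar: 8 oz × 3/5 × 28.35 g/oz ≈ 136 g
plain yogurt: 0.5 L × 3/5 × 1000 mL/L = 300 mL
cocoa powder: 3 oz × 3/5 × 28.35 g/oz ≈ 51 g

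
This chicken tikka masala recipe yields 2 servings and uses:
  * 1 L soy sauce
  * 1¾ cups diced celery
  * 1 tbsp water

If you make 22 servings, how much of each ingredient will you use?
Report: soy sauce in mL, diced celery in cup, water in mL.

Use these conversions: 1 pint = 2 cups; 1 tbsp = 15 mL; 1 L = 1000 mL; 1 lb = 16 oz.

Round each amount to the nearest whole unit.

soy sauce: 11000 mL; diced celery: 19 cup; water: 165 mL

Scaling factor: 22/2 = 11.
soy sauce: 1 L × 11 × 1000 mL/L = 11000 mL
diced celery: 1.75 cup × 11 ≈ 19 cup
water: 1 tbsp × 11 × 15 mL/tbsp = 165 mL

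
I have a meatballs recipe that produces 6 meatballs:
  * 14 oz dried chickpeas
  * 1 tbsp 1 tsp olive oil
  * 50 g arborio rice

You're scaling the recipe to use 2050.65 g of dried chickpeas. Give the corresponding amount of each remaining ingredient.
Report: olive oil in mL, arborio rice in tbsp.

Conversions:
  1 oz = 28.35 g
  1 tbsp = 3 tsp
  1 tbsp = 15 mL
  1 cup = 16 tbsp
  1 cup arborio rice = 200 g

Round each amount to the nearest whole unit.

The original recipe has 396.9 g of dried chickpeas, so the scaling factor is 2050.65 ÷ 396.9 = 31/6.
olive oil: (1 tbsp + 1 tsp = 4/3 tbsp) × 31/6 × 15 mL/tbsp ≈ 103 mL
arborio rice: 50 g × 31/6 ÷ 200 g/cup × 16 tbsp/cup ≈ 21 tbsp

olive oil: 103 mL; arborio rice: 21 tbsp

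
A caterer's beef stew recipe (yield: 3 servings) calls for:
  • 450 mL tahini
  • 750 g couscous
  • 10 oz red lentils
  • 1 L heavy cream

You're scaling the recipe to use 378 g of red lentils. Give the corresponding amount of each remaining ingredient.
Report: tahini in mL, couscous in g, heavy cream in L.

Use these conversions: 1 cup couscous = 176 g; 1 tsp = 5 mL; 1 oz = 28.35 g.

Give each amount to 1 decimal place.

tahini: 600.0 mL; couscous: 1000.0 g; heavy cream: 1.3 L

The original recipe has 283.5 g of red lentils, so the scaling factor is 378 ÷ 283.5 = 4/3.
tahini: 450 mL × 4/3 = 600.0 mL
couscous: 750 g × 4/3 = 1000.0 g
heavy cream: 1 L × 4/3 ≈ 1.3 L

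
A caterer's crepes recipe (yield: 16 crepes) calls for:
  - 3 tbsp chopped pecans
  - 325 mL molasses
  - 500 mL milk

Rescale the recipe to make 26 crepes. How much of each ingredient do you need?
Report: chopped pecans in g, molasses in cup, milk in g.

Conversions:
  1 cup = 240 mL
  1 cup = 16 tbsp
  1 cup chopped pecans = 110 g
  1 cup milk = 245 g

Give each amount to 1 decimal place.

Scaling factor: 26/16 = 13/8 = 1.625.
chopped pecans: 3 tbsp × 13/8 ÷ 16 tbsp/cup × 110 g/cup ≈ 33.5 g
molasses: 325 mL × 13/8 ÷ 240 mL/cup ≈ 2.2 cup
milk: 500 mL × 13/8 ÷ 240 mL/cup × 245 g/cup ≈ 829.4 g

chopped pecans: 33.5 g; molasses: 2.2 cup; milk: 829.4 g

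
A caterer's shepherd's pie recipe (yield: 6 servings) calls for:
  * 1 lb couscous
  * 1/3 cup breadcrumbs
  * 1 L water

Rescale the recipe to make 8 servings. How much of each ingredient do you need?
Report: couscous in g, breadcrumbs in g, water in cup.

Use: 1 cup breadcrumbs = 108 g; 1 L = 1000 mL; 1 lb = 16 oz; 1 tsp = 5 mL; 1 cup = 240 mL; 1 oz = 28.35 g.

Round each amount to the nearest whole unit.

couscous: 605 g; breadcrumbs: 48 g; water: 6 cup

Scaling factor: 8/6 = 4/3.
couscous: 1 lb × 4/3 × 16 oz/lb × 28.35 g/oz ≈ 605 g
breadcrumbs: 1/3 cup × 4/3 × 108 g/cup = 48 g
water: 1 L × 4/3 × 1000 mL/L ÷ 240 mL/cup ≈ 6 cup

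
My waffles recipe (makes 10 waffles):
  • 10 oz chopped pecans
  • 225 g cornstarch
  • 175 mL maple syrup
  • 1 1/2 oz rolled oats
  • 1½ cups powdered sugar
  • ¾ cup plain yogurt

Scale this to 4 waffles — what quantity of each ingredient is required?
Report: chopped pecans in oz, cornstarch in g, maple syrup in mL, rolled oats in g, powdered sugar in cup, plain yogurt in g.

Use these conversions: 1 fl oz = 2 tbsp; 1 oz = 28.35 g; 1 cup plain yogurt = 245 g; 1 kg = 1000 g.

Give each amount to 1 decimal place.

chopped pecans: 4.0 oz; cornstarch: 90.0 g; maple syrup: 70.0 mL; rolled oats: 17.0 g; powdered sugar: 0.6 cup; plain yogurt: 73.5 g

Scaling factor: 4/10 = 2/5 = 0.4.
chopped pecans: 10 oz × 2/5 = 4.0 oz
cornstarch: 225 g × 2/5 = 90.0 g
maple syrup: 175 mL × 2/5 = 70.0 mL
rolled oats: 1.5 oz × 2/5 × 28.35 g/oz ≈ 17.0 g
powdered sugar: 1.5 cup × 2/5 = 0.6 cup
plain yogurt: 0.75 cup × 2/5 × 245 g/cup = 73.5 g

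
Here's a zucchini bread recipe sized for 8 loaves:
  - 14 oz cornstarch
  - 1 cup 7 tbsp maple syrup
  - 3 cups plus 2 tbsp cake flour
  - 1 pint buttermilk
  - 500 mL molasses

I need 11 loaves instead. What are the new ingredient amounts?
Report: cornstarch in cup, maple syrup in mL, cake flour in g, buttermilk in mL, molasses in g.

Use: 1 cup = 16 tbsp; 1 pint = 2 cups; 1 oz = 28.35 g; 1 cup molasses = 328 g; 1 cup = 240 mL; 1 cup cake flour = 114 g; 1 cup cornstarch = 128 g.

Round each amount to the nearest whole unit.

Scaling factor: 11/8 = 1.375.
cornstarch: 14 oz × 11/8 × 28.35 g/oz ÷ 128 g/cup ≈ 4 cup
maple syrup: (1 cup + 7 tbsp = 1.4375 cup) × 11/8 × 240 mL/cup ≈ 474 mL
cake flour: (3 cup + 2 tbsp = 3.125 cup) × 11/8 × 114 g/cup ≈ 490 g
buttermilk: 1 pint × 11/8 × 2 cup/pint × 240 mL/cup = 660 mL
molasses: 500 mL × 11/8 ÷ 240 mL/cup × 328 g/cup ≈ 940 g

cornstarch: 4 cup; maple syrup: 474 mL; cake flour: 490 g; buttermilk: 660 mL; molasses: 940 g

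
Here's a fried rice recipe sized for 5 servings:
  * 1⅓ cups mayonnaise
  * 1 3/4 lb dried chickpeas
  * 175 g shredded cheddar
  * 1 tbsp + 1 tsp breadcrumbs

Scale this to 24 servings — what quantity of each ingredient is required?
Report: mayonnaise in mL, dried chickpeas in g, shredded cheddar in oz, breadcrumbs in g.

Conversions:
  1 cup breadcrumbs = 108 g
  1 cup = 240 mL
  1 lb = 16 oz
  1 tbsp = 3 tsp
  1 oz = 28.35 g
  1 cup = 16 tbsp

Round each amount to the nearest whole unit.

mayonnaise: 1536 mL; dried chickpeas: 3810 g; shredded cheddar: 30 oz; breadcrumbs: 43 g

Scaling factor: 24/5 = 4.8.
mayonnaise: 4/3 cup × 24/5 × 240 mL/cup = 1536 mL
dried chickpeas: 1.75 lb × 24/5 × 16 oz/lb × 28.35 g/oz ≈ 3810 g
shredded cheddar: 175 g × 24/5 ÷ 28.35 g/oz ≈ 30 oz
breadcrumbs: (1 tbsp + 1 tsp = 4/3 tbsp) × 24/5 ÷ 16 tbsp/cup × 108 g/cup ≈ 43 g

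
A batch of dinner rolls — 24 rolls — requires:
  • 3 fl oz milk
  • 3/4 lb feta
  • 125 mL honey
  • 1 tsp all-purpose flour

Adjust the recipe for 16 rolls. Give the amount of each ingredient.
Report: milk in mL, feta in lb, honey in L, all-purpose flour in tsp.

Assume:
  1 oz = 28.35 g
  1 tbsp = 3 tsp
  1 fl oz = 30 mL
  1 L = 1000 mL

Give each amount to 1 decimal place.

milk: 60.0 mL; feta: 0.5 lb; honey: 0.1 L; all-purpose flour: 0.7 tsp

Scaling factor: 16/24 = 2/3.
milk: 3 fl oz × 2/3 × 30 mL/fl oz = 60.0 mL
feta: 0.75 lb × 2/3 = 0.5 lb
honey: 125 mL × 2/3 ÷ 1000 mL/L ≈ 0.1 L
all-purpose flour: 1 tsp × 2/3 ≈ 0.7 tsp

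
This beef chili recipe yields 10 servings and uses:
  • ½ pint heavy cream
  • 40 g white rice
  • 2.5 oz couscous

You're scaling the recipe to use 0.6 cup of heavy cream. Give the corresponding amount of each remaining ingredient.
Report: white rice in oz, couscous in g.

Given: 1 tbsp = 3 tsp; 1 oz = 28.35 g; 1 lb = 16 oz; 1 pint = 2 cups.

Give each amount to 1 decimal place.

The original recipe has 1 cup of heavy cream, so the scaling factor is 0.6 ÷ 1 = 3/5 = 0.6.
white rice: 40 g × 3/5 ÷ 28.35 g/oz ≈ 0.8 oz
couscous: 2.5 oz × 3/5 × 28.35 g/oz ≈ 42.5 g

white rice: 0.8 oz; couscous: 42.5 g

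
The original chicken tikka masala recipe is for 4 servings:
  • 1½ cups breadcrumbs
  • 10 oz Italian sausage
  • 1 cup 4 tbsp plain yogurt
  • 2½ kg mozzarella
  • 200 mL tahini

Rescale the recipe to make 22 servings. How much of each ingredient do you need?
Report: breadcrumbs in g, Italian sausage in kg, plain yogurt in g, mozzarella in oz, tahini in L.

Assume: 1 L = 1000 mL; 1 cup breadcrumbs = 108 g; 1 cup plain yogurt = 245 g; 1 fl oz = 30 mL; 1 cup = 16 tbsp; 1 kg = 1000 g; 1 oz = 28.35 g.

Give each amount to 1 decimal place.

breadcrumbs: 891.0 g; Italian sausage: 1.6 kg; plain yogurt: 1684.4 g; mozzarella: 485.0 oz; tahini: 1.1 L

Scaling factor: 22/4 = 11/2 = 5.5.
breadcrumbs: 1.5 cup × 11/2 × 108 g/cup = 891.0 g
Italian sausage: 10 oz × 11/2 × 28.35 g/oz ÷ 1000 g/kg ≈ 1.6 kg
plain yogurt: (1 cup + 4 tbsp = 1.25 cup) × 11/2 × 245 g/cup ≈ 1684.4 g
mozzarella: 2.5 kg × 11/2 × 1000 g/kg ÷ 28.35 g/oz ≈ 485.0 oz
tahini: 200 mL × 11/2 ÷ 1000 mL/L = 1.1 L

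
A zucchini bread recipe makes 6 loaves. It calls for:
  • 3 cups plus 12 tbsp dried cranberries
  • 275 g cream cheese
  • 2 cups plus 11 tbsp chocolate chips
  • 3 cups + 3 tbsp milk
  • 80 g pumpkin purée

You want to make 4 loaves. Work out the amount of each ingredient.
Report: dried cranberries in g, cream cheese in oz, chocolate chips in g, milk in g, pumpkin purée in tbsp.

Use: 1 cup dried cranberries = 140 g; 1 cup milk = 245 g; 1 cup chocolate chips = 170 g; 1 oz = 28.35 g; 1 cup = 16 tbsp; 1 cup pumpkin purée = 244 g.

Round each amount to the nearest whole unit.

Scaling factor: 4/6 = 2/3.
dried cranberries: (3 cup + 12 tbsp = 3.75 cup) × 2/3 × 140 g/cup = 350 g
cream cheese: 275 g × 2/3 ÷ 28.35 g/oz ≈ 6 oz
chocolate chips: (2 cup + 11 tbsp = 2.6875 cup) × 2/3 × 170 g/cup ≈ 305 g
milk: (3 cup + 3 tbsp = 3.1875 cup) × 2/3 × 245 g/cup ≈ 521 g
pumpkin purée: 80 g × 2/3 ÷ 244 g/cup × 16 tbsp/cup ≈ 3 tbsp

dried cranberries: 350 g; cream cheese: 6 oz; chocolate chips: 305 g; milk: 521 g; pumpkin purée: 3 tbsp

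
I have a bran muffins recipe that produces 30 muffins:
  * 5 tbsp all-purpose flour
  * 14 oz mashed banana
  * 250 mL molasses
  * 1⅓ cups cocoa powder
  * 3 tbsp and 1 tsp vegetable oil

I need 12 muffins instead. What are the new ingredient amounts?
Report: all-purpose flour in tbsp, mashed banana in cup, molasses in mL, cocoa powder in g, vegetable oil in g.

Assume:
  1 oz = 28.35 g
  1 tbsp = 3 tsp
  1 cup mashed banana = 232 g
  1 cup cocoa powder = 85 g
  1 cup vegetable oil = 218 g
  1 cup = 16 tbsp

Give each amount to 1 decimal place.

Scaling factor: 12/30 = 2/5 = 0.4.
all-purpose flour: 5 tbsp × 2/5 = 2.0 tbsp
mashed banana: 14 oz × 2/5 × 28.35 g/oz ÷ 232 g/cup ≈ 0.7 cup
molasses: 250 mL × 2/5 = 100.0 mL
cocoa powder: 4/3 cup × 2/5 × 85 g/cup ≈ 45.3 g
vegetable oil: (3 tbsp + 1 tsp = 10/3 tbsp) × 2/5 ÷ 16 tbsp/cup × 218 g/cup ≈ 18.2 g

all-purpose flour: 2.0 tbsp; mashed banana: 0.7 cup; molasses: 100.0 mL; cocoa powder: 45.3 g; vegetable oil: 18.2 g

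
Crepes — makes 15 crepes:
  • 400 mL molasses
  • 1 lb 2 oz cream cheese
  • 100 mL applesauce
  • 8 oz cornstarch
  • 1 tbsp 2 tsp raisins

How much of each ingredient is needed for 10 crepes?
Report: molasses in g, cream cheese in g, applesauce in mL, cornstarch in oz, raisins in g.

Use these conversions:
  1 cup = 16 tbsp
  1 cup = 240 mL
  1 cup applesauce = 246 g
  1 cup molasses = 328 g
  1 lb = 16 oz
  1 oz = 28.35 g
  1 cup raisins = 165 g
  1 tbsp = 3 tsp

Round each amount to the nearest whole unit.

molasses: 364 g; cream cheese: 340 g; applesauce: 67 mL; cornstarch: 5 oz; raisins: 11 g

Scaling factor: 10/15 = 2/3.
molasses: 400 mL × 2/3 ÷ 240 mL/cup × 328 g/cup ≈ 364 g
cream cheese: (1 lb + 2 oz = 1.125 lb) × 2/3 × 16 oz/lb × 28.35 g/oz ≈ 340 g
applesauce: 100 mL × 2/3 ≈ 67 mL
cornstarch: 8 oz × 2/3 ≈ 5 oz
raisins: (1 tbsp + 2 tsp = 5/3 tbsp) × 2/3 ÷ 16 tbsp/cup × 165 g/cup ≈ 11 g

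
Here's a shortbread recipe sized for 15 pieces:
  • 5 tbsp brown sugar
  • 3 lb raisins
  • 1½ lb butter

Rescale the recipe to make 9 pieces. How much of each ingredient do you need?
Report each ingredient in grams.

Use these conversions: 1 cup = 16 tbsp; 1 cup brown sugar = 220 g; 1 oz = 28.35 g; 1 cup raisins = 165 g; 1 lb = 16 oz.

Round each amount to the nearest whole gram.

brown sugar: 41 g; raisins: 816 g; butter: 408 g

Scaling factor: 9/15 = 3/5 = 0.6.
brown sugar: 5 tbsp × 3/5 ÷ 16 tbsp/cup × 220 g/cup ≈ 41 g
raisins: 3 lb × 3/5 × 16 oz/lb × 28.35 g/oz ≈ 816 g
butter: 1.5 lb × 3/5 × 16 oz/lb × 28.35 g/oz ≈ 408 g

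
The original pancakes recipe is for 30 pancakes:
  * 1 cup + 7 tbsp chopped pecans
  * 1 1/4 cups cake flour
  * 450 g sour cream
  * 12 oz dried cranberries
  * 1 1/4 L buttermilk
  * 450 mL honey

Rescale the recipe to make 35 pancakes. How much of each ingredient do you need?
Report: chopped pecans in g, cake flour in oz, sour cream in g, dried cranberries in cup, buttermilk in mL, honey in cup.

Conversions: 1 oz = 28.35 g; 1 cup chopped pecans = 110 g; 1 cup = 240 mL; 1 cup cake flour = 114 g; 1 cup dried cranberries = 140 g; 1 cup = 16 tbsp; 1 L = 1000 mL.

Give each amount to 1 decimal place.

chopped pecans: 184.5 g; cake flour: 5.9 oz; sour cream: 525.0 g; dried cranberries: 2.8 cup; buttermilk: 1458.3 mL; honey: 2.2 cup

Scaling factor: 35/30 = 7/6.
chopped pecans: (1 cup + 7 tbsp = 1.4375 cup) × 7/6 × 110 g/cup ≈ 184.5 g
cake flour: 1.25 cup × 7/6 × 114 g/cup ÷ 28.35 g/oz ≈ 5.9 oz
sour cream: 450 g × 7/6 = 525.0 g
dried cranberries: 12 oz × 7/6 × 28.35 g/oz ÷ 140 g/cup ≈ 2.8 cup
buttermilk: 1.25 L × 7/6 × 1000 mL/L ≈ 1458.3 mL
honey: 450 mL × 7/6 ÷ 240 mL/cup ≈ 2.2 cup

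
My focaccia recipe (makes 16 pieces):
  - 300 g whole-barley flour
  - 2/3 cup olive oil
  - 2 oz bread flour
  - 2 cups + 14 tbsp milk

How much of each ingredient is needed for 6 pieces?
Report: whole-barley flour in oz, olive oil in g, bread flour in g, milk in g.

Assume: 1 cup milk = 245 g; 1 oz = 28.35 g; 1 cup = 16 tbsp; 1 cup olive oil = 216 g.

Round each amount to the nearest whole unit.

whole-barley flour: 4 oz; olive oil: 54 g; bread flour: 21 g; milk: 264 g

Scaling factor: 6/16 = 3/8 = 0.375.
whole-barley flour: 300 g × 3/8 ÷ 28.35 g/oz ≈ 4 oz
olive oil: 2/3 cup × 3/8 × 216 g/cup = 54 g
bread flour: 2 oz × 3/8 × 28.35 g/oz ≈ 21 g
milk: (2 cup + 14 tbsp = 2.875 cup) × 3/8 × 245 g/cup ≈ 264 g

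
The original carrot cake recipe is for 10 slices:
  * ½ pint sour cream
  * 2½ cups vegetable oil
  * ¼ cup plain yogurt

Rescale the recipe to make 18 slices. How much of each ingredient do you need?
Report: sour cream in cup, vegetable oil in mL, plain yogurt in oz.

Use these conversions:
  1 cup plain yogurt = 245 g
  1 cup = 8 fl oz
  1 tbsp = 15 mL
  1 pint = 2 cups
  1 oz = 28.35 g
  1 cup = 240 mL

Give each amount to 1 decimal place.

sour cream: 1.8 cup; vegetable oil: 1080.0 mL; plain yogurt: 3.9 oz

Scaling factor: 18/10 = 9/5 = 1.8.
sour cream: 0.5 pint × 9/5 × 2 cup/pint = 1.8 cup
vegetable oil: 2.5 cup × 9/5 × 240 mL/cup = 1080.0 mL
plain yogurt: 0.25 cup × 9/5 × 245 g/cup ÷ 28.35 g/oz ≈ 3.9 oz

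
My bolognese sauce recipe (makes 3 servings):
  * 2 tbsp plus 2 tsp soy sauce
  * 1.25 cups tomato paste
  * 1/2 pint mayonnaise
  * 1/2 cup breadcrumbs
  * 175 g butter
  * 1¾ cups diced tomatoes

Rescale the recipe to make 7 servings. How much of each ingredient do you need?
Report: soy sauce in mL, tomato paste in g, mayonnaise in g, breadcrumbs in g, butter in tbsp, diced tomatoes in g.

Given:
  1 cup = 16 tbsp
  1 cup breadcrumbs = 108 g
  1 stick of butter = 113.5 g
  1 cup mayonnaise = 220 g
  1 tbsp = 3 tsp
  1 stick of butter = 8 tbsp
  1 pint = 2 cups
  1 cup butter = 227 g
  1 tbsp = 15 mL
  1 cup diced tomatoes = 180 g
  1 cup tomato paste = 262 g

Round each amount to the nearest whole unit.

soy sauce: 93 mL; tomato paste: 764 g; mayonnaise: 513 g; breadcrumbs: 126 g; butter: 29 tbsp; diced tomatoes: 735 g

Scaling factor: 7/3.
soy sauce: (2 tbsp + 2 tsp = 8/3 tbsp) × 7/3 × 15 mL/tbsp ≈ 93 mL
tomato paste: 1.25 cup × 7/3 × 262 g/cup ≈ 764 g
mayonnaise: 0.5 pint × 7/3 × 2 cup/pint × 220 g/cup ≈ 513 g
breadcrumbs: 0.5 cup × 7/3 × 108 g/cup = 126 g
butter: 175 g × 7/3 ÷ 113.5 g/stick × 8 tbsp/stick ≈ 29 tbsp
diced tomatoes: 1.75 cup × 7/3 × 180 g/cup = 735 g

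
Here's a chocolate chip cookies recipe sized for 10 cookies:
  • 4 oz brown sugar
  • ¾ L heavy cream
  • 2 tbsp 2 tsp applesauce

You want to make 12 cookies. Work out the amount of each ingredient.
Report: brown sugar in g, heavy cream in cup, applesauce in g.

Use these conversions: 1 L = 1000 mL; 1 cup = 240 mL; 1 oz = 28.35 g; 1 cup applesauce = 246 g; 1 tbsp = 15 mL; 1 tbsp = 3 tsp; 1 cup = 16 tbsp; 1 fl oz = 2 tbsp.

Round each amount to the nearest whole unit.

brown sugar: 136 g; heavy cream: 4 cup; applesauce: 49 g

Scaling factor: 12/10 = 6/5 = 1.2.
brown sugar: 4 oz × 6/5 × 28.35 g/oz ≈ 136 g
heavy cream: 0.75 L × 6/5 × 1000 mL/L ÷ 240 mL/cup ≈ 4 cup
applesauce: (2 tbsp + 2 tsp = 8/3 tbsp) × 6/5 ÷ 16 tbsp/cup × 246 g/cup ≈ 49 g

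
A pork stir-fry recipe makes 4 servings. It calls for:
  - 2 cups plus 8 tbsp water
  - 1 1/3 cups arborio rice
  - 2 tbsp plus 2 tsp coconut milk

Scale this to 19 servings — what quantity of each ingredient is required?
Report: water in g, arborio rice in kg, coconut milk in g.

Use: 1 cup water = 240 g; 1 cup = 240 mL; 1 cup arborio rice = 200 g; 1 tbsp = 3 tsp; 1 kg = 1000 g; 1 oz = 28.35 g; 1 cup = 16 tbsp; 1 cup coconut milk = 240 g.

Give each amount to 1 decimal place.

water: 2850.0 g; arborio rice: 1.3 kg; coconut milk: 190.0 g

Scaling factor: 19/4 = 4.75.
water: (2 cup + 8 tbsp = 2.5 cup) × 19/4 × 240 g/cup = 2850.0 g
arborio rice: 4/3 cup × 19/4 × 200 g/cup ÷ 1000 g/kg ≈ 1.3 kg
coconut milk: (2 tbsp + 2 tsp = 8/3 tbsp) × 19/4 ÷ 16 tbsp/cup × 240 g/cup = 190.0 g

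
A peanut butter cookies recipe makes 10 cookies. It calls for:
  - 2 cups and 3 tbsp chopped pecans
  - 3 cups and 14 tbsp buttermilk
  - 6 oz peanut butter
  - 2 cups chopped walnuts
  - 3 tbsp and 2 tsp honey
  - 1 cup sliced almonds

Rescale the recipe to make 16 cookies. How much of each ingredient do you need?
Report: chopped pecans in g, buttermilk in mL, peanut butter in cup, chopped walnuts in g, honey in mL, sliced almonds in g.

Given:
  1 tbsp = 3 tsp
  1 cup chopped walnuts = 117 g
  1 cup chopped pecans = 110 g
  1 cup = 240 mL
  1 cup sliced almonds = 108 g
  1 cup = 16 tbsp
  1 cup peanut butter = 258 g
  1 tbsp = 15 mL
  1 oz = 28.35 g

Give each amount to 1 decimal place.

chopped pecans: 385.0 g; buttermilk: 1488.0 mL; peanut butter: 1.1 cup; chopped walnuts: 374.4 g; honey: 88.0 mL; sliced almonds: 172.8 g

Scaling factor: 16/10 = 8/5 = 1.6.
chopped pecans: (2 cup + 3 tbsp = 2.1875 cup) × 8/5 × 110 g/cup = 385.0 g
buttermilk: (3 cup + 14 tbsp = 3.875 cup) × 8/5 × 240 mL/cup = 1488.0 mL
peanut butter: 6 oz × 8/5 × 28.35 g/oz ÷ 258 g/cup ≈ 1.1 cup
chopped walnuts: 2 cup × 8/5 × 117 g/cup = 374.4 g
honey: (3 tbsp + 2 tsp = 11/3 tbsp) × 8/5 × 15 mL/tbsp = 88.0 mL
sliced almonds: 1 cup × 8/5 × 108 g/cup = 172.8 g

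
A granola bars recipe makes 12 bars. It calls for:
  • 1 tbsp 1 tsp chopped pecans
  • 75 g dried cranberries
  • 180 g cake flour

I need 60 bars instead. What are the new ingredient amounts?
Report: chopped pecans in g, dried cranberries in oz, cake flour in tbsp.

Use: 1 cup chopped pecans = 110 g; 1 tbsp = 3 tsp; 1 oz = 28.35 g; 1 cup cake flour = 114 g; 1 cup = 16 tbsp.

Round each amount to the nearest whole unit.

Scaling factor: 60/12 = 5.
chopped pecans: (1 tbsp + 1 tsp = 4/3 tbsp) × 5 ÷ 16 tbsp/cup × 110 g/cup ≈ 46 g
dried cranberries: 75 g × 5 ÷ 28.35 g/oz ≈ 13 oz
cake flour: 180 g × 5 ÷ 114 g/cup × 16 tbsp/cup ≈ 126 tbsp

chopped pecans: 46 g; dried cranberries: 13 oz; cake flour: 126 tbsp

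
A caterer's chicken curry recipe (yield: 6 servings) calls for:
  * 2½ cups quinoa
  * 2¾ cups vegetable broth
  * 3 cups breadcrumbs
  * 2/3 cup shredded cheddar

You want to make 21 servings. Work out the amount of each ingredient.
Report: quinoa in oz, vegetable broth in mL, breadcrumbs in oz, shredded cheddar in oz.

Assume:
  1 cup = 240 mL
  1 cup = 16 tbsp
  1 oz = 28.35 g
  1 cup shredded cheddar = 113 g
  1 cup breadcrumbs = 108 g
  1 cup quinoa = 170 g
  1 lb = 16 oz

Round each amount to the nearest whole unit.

quinoa: 52 oz; vegetable broth: 2310 mL; breadcrumbs: 40 oz; shredded cheddar: 9 oz

Scaling factor: 21/6 = 7/2 = 3.5.
quinoa: 2.5 cup × 7/2 × 170 g/cup ÷ 28.35 g/oz ≈ 52 oz
vegetable broth: 2.75 cup × 7/2 × 240 mL/cup = 2310 mL
breadcrumbs: 3 cup × 7/2 × 108 g/cup ÷ 28.35 g/oz = 40 oz
shredded cheddar: 2/3 cup × 7/2 × 113 g/cup ÷ 28.35 g/oz ≈ 9 oz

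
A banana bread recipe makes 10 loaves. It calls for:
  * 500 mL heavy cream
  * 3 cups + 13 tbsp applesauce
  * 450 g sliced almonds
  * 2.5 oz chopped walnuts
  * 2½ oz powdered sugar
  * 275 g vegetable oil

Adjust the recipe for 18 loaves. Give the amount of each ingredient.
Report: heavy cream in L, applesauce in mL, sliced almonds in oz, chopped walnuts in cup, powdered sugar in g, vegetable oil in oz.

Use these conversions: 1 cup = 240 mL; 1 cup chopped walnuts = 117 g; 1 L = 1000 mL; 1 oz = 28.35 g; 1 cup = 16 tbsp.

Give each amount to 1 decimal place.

Scaling factor: 18/10 = 9/5 = 1.8.
heavy cream: 500 mL × 9/5 ÷ 1000 mL/L = 0.9 L
applesauce: (3 cup + 13 tbsp = 3.8125 cup) × 9/5 × 240 mL/cup = 1647.0 mL
sliced almonds: 450 g × 9/5 ÷ 28.35 g/oz ≈ 28.6 oz
chopped walnuts: 2.5 oz × 9/5 × 28.35 g/oz ÷ 117 g/cup ≈ 1.1 cup
powdered sugar: 2.5 oz × 9/5 × 28.35 g/oz ≈ 127.6 g
vegetable oil: 275 g × 9/5 ÷ 28.35 g/oz ≈ 17.5 oz

heavy cream: 0.9 L; applesauce: 1647.0 mL; sliced almonds: 28.6 oz; chopped walnuts: 1.1 cup; powdered sugar: 127.6 g; vegetable oil: 17.5 oz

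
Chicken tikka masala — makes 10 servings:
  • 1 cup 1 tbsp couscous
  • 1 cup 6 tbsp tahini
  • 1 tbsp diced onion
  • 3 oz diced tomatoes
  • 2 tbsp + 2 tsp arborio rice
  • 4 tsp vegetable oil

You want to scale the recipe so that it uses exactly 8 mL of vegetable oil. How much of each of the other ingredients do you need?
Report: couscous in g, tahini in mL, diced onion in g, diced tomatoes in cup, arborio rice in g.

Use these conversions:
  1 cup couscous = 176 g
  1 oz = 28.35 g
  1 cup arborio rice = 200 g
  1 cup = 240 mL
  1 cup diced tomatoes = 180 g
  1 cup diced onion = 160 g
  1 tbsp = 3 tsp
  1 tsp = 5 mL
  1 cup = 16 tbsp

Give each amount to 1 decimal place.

couscous: 74.8 g; tahini: 132.0 mL; diced onion: 4.0 g; diced tomatoes: 0.2 cup; arborio rice: 13.3 g

The original recipe has 20 mL of vegetable oil, so the scaling factor is 8 ÷ 20 = 2/5 = 0.4.
couscous: (1 cup + 1 tbsp = 1.0625 cup) × 2/5 × 176 g/cup = 74.8 g
tahini: (1 cup + 6 tbsp = 1.375 cup) × 2/5 × 240 mL/cup = 132.0 mL
diced onion: 1 tbsp × 2/5 ÷ 16 tbsp/cup × 160 g/cup = 4.0 g
diced tomatoes: 3 oz × 2/5 × 28.35 g/oz ÷ 180 g/cup ≈ 0.2 cup
arborio rice: (2 tbsp + 2 tsp = 8/3 tbsp) × 2/5 ÷ 16 tbsp/cup × 200 g/cup ≈ 13.3 g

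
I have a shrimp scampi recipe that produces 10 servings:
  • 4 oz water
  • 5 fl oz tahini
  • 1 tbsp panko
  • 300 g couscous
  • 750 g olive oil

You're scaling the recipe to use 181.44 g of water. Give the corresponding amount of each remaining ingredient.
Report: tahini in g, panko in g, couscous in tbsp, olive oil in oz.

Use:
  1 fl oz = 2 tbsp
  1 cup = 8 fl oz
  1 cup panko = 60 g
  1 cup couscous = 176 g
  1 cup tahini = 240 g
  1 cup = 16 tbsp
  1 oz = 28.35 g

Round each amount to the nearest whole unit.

tahini: 240 g; panko: 6 g; couscous: 44 tbsp; olive oil: 42 oz

The original recipe has 113.4 g of water, so the scaling factor is 181.44 ÷ 113.4 = 8/5 = 1.6.
tahini: 5 fl oz × 8/5 ÷ 8 fl oz/cup × 240 g/cup = 240 g
panko: 1 tbsp × 8/5 ÷ 16 tbsp/cup × 60 g/cup = 6 g
couscous: 300 g × 8/5 ÷ 176 g/cup × 16 tbsp/cup ≈ 44 tbsp
olive oil: 750 g × 8/5 ÷ 28.35 g/oz ≈ 42 oz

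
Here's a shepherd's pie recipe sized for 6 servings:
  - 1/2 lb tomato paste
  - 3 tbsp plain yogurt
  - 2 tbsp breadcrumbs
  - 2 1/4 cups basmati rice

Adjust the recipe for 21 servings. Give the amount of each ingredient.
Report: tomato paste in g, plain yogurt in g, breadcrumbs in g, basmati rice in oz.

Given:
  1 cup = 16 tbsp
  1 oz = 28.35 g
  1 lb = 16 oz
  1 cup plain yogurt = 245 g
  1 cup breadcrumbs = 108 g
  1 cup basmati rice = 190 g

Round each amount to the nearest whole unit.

Scaling factor: 21/6 = 7/2 = 3.5.
tomato paste: 0.5 lb × 7/2 × 16 oz/lb × 28.35 g/oz ≈ 794 g
plain yogurt: 3 tbsp × 7/2 ÷ 16 tbsp/cup × 245 g/cup ≈ 161 g
breadcrumbs: 2 tbsp × 7/2 ÷ 16 tbsp/cup × 108 g/cup ≈ 47 g
basmati rice: 2.25 cup × 7/2 × 190 g/cup ÷ 28.35 g/oz ≈ 53 oz

tomato paste: 794 g; plain yogurt: 161 g; breadcrumbs: 47 g; basmati rice: 53 oz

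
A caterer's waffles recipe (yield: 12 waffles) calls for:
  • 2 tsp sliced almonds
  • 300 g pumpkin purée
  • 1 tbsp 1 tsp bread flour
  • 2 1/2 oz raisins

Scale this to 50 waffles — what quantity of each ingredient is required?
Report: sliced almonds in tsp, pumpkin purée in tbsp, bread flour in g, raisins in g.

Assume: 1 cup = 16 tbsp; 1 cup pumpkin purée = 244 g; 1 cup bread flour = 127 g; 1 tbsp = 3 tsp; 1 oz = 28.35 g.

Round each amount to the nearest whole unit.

Scaling factor: 50/12 = 25/6.
sliced almonds: 2 tsp × 25/6 ≈ 8 tsp
pumpkin purée: 300 g × 25/6 ÷ 244 g/cup × 16 tbsp/cup ≈ 82 tbsp
bread flour: (1 tbsp + 1 tsp = 4/3 tbsp) × 25/6 ÷ 16 tbsp/cup × 127 g/cup ≈ 44 g
raisins: 2.5 oz × 25/6 × 28.35 g/oz ≈ 295 g

sliced almonds: 8 tsp; pumpkin purée: 82 tbsp; bread flour: 44 g; raisins: 295 g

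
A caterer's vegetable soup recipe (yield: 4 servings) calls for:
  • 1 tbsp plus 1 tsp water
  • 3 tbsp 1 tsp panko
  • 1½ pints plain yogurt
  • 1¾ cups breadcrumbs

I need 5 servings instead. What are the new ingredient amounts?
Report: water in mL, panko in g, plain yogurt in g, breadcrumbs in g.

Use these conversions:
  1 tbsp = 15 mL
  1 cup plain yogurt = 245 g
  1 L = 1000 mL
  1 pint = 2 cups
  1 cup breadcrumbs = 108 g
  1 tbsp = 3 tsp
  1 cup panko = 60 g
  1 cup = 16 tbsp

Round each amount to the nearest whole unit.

Scaling factor: 5/4 = 1.25.
water: (1 tbsp + 1 tsp = 4/3 tbsp) × 5/4 × 15 mL/tbsp = 25 mL
panko: (3 tbsp + 1 tsp = 10/3 tbsp) × 5/4 ÷ 16 tbsp/cup × 60 g/cup ≈ 16 g
plain yogurt: 1.5 pint × 5/4 × 2 cup/pint × 245 g/cup ≈ 919 g
breadcrumbs: 1.75 cup × 5/4 × 108 g/cup ≈ 236 g

water: 25 mL; panko: 16 g; plain yogurt: 919 g; breadcrumbs: 236 g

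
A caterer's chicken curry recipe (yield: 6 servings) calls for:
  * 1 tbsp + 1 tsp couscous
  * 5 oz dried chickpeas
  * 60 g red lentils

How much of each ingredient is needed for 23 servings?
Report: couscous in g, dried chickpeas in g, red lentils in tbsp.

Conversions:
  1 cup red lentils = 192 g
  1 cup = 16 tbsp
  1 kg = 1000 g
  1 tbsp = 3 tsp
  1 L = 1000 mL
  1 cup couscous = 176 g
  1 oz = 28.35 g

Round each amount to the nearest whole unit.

couscous: 56 g; dried chickpeas: 543 g; red lentils: 19 tbsp

Scaling factor: 23/6.
couscous: (1 tbsp + 1 tsp = 4/3 tbsp) × 23/6 ÷ 16 tbsp/cup × 176 g/cup ≈ 56 g
dried chickpeas: 5 oz × 23/6 × 28.35 g/oz ≈ 543 g
red lentils: 60 g × 23/6 ÷ 192 g/cup × 16 tbsp/cup ≈ 19 tbsp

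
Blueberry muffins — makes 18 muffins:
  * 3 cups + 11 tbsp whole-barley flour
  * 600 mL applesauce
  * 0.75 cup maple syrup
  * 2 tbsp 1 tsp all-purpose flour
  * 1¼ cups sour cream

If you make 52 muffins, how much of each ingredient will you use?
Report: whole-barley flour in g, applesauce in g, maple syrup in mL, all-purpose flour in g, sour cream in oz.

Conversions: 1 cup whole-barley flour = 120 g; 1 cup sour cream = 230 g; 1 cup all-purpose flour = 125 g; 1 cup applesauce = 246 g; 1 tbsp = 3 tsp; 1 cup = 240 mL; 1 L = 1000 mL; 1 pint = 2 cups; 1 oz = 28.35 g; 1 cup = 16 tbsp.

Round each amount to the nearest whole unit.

whole-barley flour: 1278 g; applesauce: 1777 g; maple syrup: 520 mL; all-purpose flour: 53 g; sour cream: 29 oz

Scaling factor: 52/18 = 26/9.
whole-barley flour: (3 cup + 11 tbsp = 3.6875 cup) × 26/9 × 120 g/cup ≈ 1278 g
applesauce: 600 mL × 26/9 ÷ 240 mL/cup × 246 g/cup ≈ 1777 g
maple syrup: 0.75 cup × 26/9 × 240 mL/cup = 520 mL
all-purpose flour: (2 tbsp + 1 tsp = 7/3 tbsp) × 26/9 ÷ 16 tbsp/cup × 125 g/cup ≈ 53 g
sour cream: 1.25 cup × 26/9 × 230 g/cup ÷ 28.35 g/oz ≈ 29 oz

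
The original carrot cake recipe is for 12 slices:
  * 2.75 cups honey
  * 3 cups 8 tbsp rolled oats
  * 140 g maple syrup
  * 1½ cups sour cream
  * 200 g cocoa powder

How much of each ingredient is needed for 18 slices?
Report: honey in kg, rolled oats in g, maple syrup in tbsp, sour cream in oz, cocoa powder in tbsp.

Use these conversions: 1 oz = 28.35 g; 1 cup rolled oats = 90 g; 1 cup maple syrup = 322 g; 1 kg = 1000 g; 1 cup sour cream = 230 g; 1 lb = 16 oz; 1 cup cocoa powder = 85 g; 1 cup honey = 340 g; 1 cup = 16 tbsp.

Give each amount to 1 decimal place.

honey: 1.4 kg; rolled oats: 472.5 g; maple syrup: 10.4 tbsp; sour cream: 18.3 oz; cocoa powder: 56.5 tbsp

Scaling factor: 18/12 = 3/2 = 1.5.
honey: 2.75 cup × 3/2 × 340 g/cup ÷ 1000 g/kg ≈ 1.4 kg
rolled oats: (3 cup + 8 tbsp = 3.5 cup) × 3/2 × 90 g/cup = 472.5 g
maple syrup: 140 g × 3/2 ÷ 322 g/cup × 16 tbsp/cup ≈ 10.4 tbsp
sour cream: 1.5 cup × 3/2 × 230 g/cup ÷ 28.35 g/oz ≈ 18.3 oz
cocoa powder: 200 g × 3/2 ÷ 85 g/cup × 16 tbsp/cup ≈ 56.5 tbsp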